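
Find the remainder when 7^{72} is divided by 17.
By Fermat: 7^{16} ≡ 1 (mod 17). 72 = 4×16 + 8. So 7^{72} ≡ 7^{8} ≡ 16 (mod 17)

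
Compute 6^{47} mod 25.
11

Using successive squaring:
Binary expansion of 47: 101111
Powers of 6 mod 25 (each is the square of the previous):
  6^1 ≡ 6 (mod 25)
  6^2 ≡ 6² = 36 ≡ 11 (mod 25)
  6^4 ≡ 11² = 121 ≡ 21 (mod 25)
  6^8 ≡ 21² = 441 ≡ 16 (mod 25)
  6^16 ≡ 16² = 256 ≡ 6 (mod 25)
  6^32 ≡ 6² = 36 ≡ 11 (mod 25)
47 = 32 + 8 + 4 + 2 + 1, so 6^47 = 6^32 × 6^8 × 6^4 × 6^2 × 6^1 ≡ 11 × 16 × 21 × 11 × 6 (mod 25)
Multiplying step by step:
  11 × 16 = 176 ≡ 1 (mod 25)
  1 × 21 = 21 ≡ 21 (mod 25)
  21 × 11 = 231 ≡ 6 (mod 25)
  6 × 6 = 36 ≡ 11 (mod 25)
Result: 6^47 ≡ 11 (mod 25)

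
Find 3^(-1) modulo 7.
5

Using Extended Euclidean Algorithm:
gcd(3, 7) = 1
Bezout coefficients: 3 × -2 + 7 × 1 = 1
So 3 × -2 ≡ 1 (mod 7)
The inverse is -2 mod 7 = 5
Verification: 3 × 5 = 15 = 2 × 7 + 1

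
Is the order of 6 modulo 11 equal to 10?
Yes, ord_11(6) = 10.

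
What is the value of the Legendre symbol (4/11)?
(4/11) = 4^{5} mod 11 = 1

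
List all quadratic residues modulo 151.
QRs mod 151: {1, 2, 4, 5, 8, 9, 10, 11, 16, 17, 18, 19, 20, 21, 22, 25, 29, 31, 32, 34, 36, 37, 38, 39, 40, 42, 43, 44, 45, 47, 49, 50, 55, 58, 59, 62, 64, 68, 69, 72, 74, 76, 78, 80, 81, 84, 85, 86, 88, 90, 91, 94, 95, 97, 98, 99, 100, 103, 105, 110, 116, 118, 121, 123, 124, 125, 127, 128, 136, 137, 138, 139, 144, 145, 148}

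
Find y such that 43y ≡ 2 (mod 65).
59

Since gcd(43, 65) = 1 divides 2, a solution exists.
Multiply both sides by the inverse of 43 mod 65:
  43^(-1) mod 65 = 62
  x ≡ 62 × 2 ≡ 124 ≡ 59 (mod 65)
Verification: 43 × 59 = 2537 = 39 × 65 + 2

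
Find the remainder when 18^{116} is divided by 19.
By Fermat: 18^{18} ≡ 1 (mod 19). 116 = 6×18 + 8. So 18^{116} ≡ 18^{8} ≡ 1 (mod 19)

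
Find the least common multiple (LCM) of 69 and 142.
9798

First find GCD(69, 142) using the Euclidean algorithm:
69 = 0 × 142 + 69
142 = 2 × 69 + 4
69 = 17 × 4 + 1
4 = 4 × 1 + 0
GCD(69, 142) = 1

LCM formula: LCM(a, b) = (a × b) / GCD(a, b)
LCM(69, 142) = (69 × 142) / 1
LCM(69, 142) = 9798 / 1
LCM(69, 142) = 9798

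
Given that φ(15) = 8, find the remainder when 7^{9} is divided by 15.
By Euler: 7^{8} ≡ 1 (mod 15) since gcd(7, 15) = 1. 9 = 1×8 + 1. So 7^{9} ≡ 7^{1} ≡ 7 (mod 15)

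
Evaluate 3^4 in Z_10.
4 = 4 (binary 100). Repeated squaring mod 10: 3^1 ≡ 3; 3^2 ≡ 3² = 9 ≡ 9; 3^4 ≡ 9² = 81 ≡ 1. So 3^4 ≡ 1 (mod 10).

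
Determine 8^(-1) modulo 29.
8^(-1) ≡ 11 (mod 29). Verification: 8 × 11 = 88 ≡ 1 (mod 29)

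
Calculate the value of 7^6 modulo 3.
7 ≡ 1 (mod 3). 6 = 4 + 2 (binary 110). Repeated squaring mod 3: 1^1 ≡ 1; 1^2 ≡ 1² = 1 ≡ 1; 1^4 ≡ 1² = 1 ≡ 1. Multiply: 7^6 ≡ 1^4 × 1^2 ≡ 1 × 1 (mod 3): 1 × 1 = 1 ≡ 1. So 7^6 ≡ 1 (mod 3).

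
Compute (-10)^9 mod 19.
(-10) ≡ 9 (mod 19). 9 = 8 + 1 (binary 1001). Repeated squaring mod 19: 9^1 ≡ 9; 9^2 ≡ 9² = 81 ≡ 5; 9^4 ≡ 5² = 25 ≡ 6; 9^8 ≡ 6² = 36 ≡ 17. Multiply: (-10)^9 ≡ 9^8 × 9^1 ≡ 17 × 9 (mod 19): 17 × 9 = 153 ≡ 1. So (-10)^9 ≡ 1 (mod 19).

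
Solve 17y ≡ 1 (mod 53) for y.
25

Using Extended Euclidean Algorithm:
gcd(17, 53) = 1
Bezout coefficients: 17 × 25 + 53 × -8 = 1
So 17 × 25 ≡ 1 (mod 53)
The inverse is 25 mod 53 = 25
Verification: 17 × 25 = 425 = 8 × 53 + 1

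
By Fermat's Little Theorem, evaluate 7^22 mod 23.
By Fermat's Little Theorem, 7^{22} ≡ 1 (mod 23) since 23 is prime and gcd(7, 23) = 1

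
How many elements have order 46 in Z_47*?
Number of primitive roots mod 47 = φ(46) = 22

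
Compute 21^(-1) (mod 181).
21^(-1) ≡ 69 (mod 181). Verification: 21 × 69 = 1449 ≡ 1 (mod 181)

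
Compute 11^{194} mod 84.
37

Using successive squaring:
Binary expansion of 194: 11000010
Powers of 11 mod 84 (each is the square of the previous):
  11^1 ≡ 11 (mod 84)
  11^2 ≡ 11² = 121 ≡ 37 (mod 84)
  11^4 ≡ 37² = 1369 ≡ 25 (mod 84)
  11^8 ≡ 25² = 625 ≡ 37 (mod 84)
  11^16 ≡ 37² = 1369 ≡ 25 (mod 84)
  11^32 ≡ 25² = 625 ≡ 37 (mod 84)
  11^64 ≡ 37² = 1369 ≡ 25 (mod 84)
  11^128 ≡ 25² = 625 ≡ 37 (mod 84)
194 = 128 + 64 + 2, so 11^194 = 11^128 × 11^64 × 11^2 ≡ 37 × 25 × 37 (mod 84)
Multiplying step by step:
  37 × 25 = 925 ≡ 1 (mod 84)
  1 × 37 = 37 ≡ 37 (mod 84)
Result: 11^194 ≡ 37 (mod 84)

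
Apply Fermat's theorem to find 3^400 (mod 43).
By Fermat: 3^{42} ≡ 1 (mod 43). 400 ≡ 22 (mod 42). So 3^{400} ≡ 3^{22} ≡ 40 (mod 43)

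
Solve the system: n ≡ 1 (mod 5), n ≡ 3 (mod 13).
M = 5 × 13 = 65. M₁ = 13, y₁ ≡ 2 (mod 5). M₂ = 5, y₂ ≡ 8 (mod 13). n = 1×13×2 + 3×5×8 ≡ 16 (mod 65)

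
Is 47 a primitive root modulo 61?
No

To verify, check if 47^(60/q) ≢ 1 (mod 61) for each prime divisor q of 60
Divisors of 60 = 60: [1, 2, 3, 4, 5, 6, 10, 12, 15, 20, 30, 60]
  47^(60/2) = 47^30 ≡ 1 (mod 61)
  47^(60/3) = 47^20 ≡ 13 (mod 61)
  47^(60/5) = 47^12 ≡ 1 (mod 61)
Conclusion: 47 is not a primitive root modulo 61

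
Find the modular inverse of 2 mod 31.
2^(-1) ≡ 16 (mod 31). Verification: 2 × 16 = 32 ≡ 1 (mod 31)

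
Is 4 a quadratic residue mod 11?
By Euler's criterion: 4^{5} ≡ 1 (mod 11). Since this equals 1, 4 is a QR.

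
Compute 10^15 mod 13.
Using Fermat: 10^{12} ≡ 1 (mod 13). 15 ≡ 3 (mod 12). So 10^{15} ≡ 10^{3} ≡ 12 (mod 13)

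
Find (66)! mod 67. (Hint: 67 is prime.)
By Wilson's theorem, (66)! ≡ -1 ≡ 66 (mod 67)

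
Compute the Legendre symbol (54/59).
(54/59) = 54^{29} mod 59 = -1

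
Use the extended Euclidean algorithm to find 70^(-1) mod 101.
Extended GCD: 70(13) + 101(-9) = 1. So 70^(-1) ≡ 13 ≡ 13 (mod 101). Verify: 70 × 13 = 910 ≡ 1 (mod 101)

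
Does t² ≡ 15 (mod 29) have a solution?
By Euler's criterion: 15^{14} ≡ 28 (mod 29). Since this equals -1 (≡ 28), 15 is not a QR.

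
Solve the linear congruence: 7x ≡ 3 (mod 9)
3

Since gcd(7, 9) = 1 divides 3, a solution exists.
Multiply both sides by the inverse of 7 mod 9:
  7^(-1) mod 9 = 4
  x ≡ 4 × 3 ≡ 12 ≡ 3 (mod 9)
Verification: 7 × 3 = 21 = 2 × 9 + 3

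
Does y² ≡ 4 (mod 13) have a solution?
By Euler's criterion: 4^{6} ≡ 1 (mod 13). Since this equals 1, 4 is a QR.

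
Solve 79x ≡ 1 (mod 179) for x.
79^(-1) ≡ 34 (mod 179). Verification: 79 × 34 = 2686 ≡ 1 (mod 179)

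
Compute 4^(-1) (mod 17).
4^(-1) ≡ 13 (mod 17). Verification: 4 × 13 = 52 ≡ 1 (mod 17)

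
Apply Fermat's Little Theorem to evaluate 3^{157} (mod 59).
28

By Fermat's Little Theorem, a^(p-1) ≡ 1 (mod p) for prime p and gcd(a, p) = 1
Here p = 59, so 3^58 ≡ 1 (mod 59)
We can reduce the exponent: 157 mod 58 = 41
So 3^157 ≡ 3^41 (mod 59)
Computing: 3^41 mod 59 = 28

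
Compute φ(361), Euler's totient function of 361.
342

Prime factorization: 361 = 19^2
Using the formula φ(n) = n × Π(1 - 1/p) for each prime factor p:
φ(361) = 361 × (1 - 1/19)
φ(361) = 342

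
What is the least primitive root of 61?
2

A primitive root g modulo p has order p-1 = 60
Prime divisors of 60: [2, 3, 5]
g is a primitive root iff g^(60/q) ≢ 1 (mod 61) for each prime divisor q
Testing small values:
  g = 2: 2^30 ≡ 60, 2^20 ≡ 47, 2^12 ≡ 9 (mod 61) → none is 1, primitive root!
The smallest primitive root is 2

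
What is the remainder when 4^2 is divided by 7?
2 = 2 (binary 10). Repeated squaring mod 7: 4^1 ≡ 4; 4^2 ≡ 4² = 16 ≡ 2. So 4^2 ≡ 2 (mod 7).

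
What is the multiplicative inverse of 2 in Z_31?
16

Using Extended Euclidean Algorithm:
gcd(2, 31) = 1
Bezout coefficients: 2 × -15 + 31 × 1 = 1
So 2 × -15 ≡ 1 (mod 31)
The inverse is -15 mod 31 = 16
Verification: 2 × 16 = 32 = 1 × 31 + 1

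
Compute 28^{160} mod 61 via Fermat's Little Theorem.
1

By Fermat's Little Theorem, a^(p-1) ≡ 1 (mod p) for prime p and gcd(a, p) = 1
Here p = 61, so 28^60 ≡ 1 (mod 61)
We can reduce the exponent: 160 mod 60 = 40
So 28^160 ≡ 28^40 (mod 61)
Computing: 28^40 mod 61 = 1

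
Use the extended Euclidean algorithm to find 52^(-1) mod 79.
Extended GCD: 52(38) + 79(-25) = 1. So 52^(-1) ≡ 38 ≡ 38 (mod 79). Verify: 52 × 38 = 1976 ≡ 1 (mod 79)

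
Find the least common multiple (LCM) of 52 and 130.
260

First find GCD(52, 130) using the Euclidean algorithm:
52 = 0 × 130 + 52
130 = 2 × 52 + 26
52 = 2 × 26 + 0
GCD(52, 130) = 26

LCM formula: LCM(a, b) = (a × b) / GCD(a, b)
LCM(52, 130) = (52 × 130) / 26
LCM(52, 130) = 6760 / 26
LCM(52, 130) = 260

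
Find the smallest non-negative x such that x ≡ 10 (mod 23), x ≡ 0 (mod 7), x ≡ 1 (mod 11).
56

Using the Chinese Remainder Theorem:
M = product of moduli = 1771
For equation 1: M_1 = 77, 77 ≡ 8 (mod 23), inverse of 77 mod 23 is 3 (check: 8 × 3 = 24 ≡ 1 (mod 23))
For equation 2: M_2 = 253, 253 ≡ 1 (mod 7), inverse of 253 mod 7 is 1 (check: 1 × 1 = 1 ≡ 1 (mod 7))
For equation 3: M_3 = 161, 161 ≡ 7 (mod 11), inverse of 161 mod 11 is 8 (check: 7 × 8 = 56 ≡ 1 (mod 11))
Combine: x ≡ Σ r_i×M_i×(M_i⁻¹ mod m_i) = 10×77×3 + 0×253×1 + 1×161×8 = 2310 + 0 + 1288 = 3598
3598 mod 1771 = 56
x ≡ 56 (mod 1771)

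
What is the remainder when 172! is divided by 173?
By Wilson's theorem, (172)! ≡ -1 ≡ 172 (mod 173)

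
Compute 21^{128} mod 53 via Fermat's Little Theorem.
28

By Fermat's Little Theorem, a^(p-1) ≡ 1 (mod p) for prime p and gcd(a, p) = 1
Here p = 53, so 21^52 ≡ 1 (mod 53)
We can reduce the exponent: 128 mod 52 = 24
So 21^128 ≡ 21^24 (mod 53)
Computing: 21^24 mod 53 = 28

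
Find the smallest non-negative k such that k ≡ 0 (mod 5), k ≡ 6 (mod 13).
45

Using the Chinese Remainder Theorem:
M = product of moduli = 65
For equation 1: M_1 = 13, 13 ≡ 3 (mod 5), inverse of 13 mod 5 is 2 (check: 3 × 2 = 6 ≡ 1 (mod 5))
For equation 2: M_2 = 5, 5 ≡ 5 (mod 13), inverse of 5 mod 13 is 8 (check: 5 × 8 = 40 ≡ 1 (mod 13))
Combine: k ≡ Σ r_i×M_i×(M_i⁻¹ mod m_i) = 0×13×2 + 6×5×8 = 0 + 240 = 240
240 mod 65 = 45
k ≡ 45 (mod 65)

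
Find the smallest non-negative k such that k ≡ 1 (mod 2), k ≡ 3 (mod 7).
3

Using the Chinese Remainder Theorem:
M = product of moduli = 14
For equation 1: M_1 = 7, 7 ≡ 1 (mod 2), inverse of 7 mod 2 is 1 (check: 1 × 1 = 1 ≡ 1 (mod 2))
For equation 2: M_2 = 2, 2 ≡ 2 (mod 7), inverse of 2 mod 7 is 4 (check: 2 × 4 = 8 ≡ 1 (mod 7))
Combine: k ≡ Σ r_i×M_i×(M_i⁻¹ mod m_i) = 1×7×1 + 3×2×4 = 7 + 24 = 31
31 mod 14 = 3
k ≡ 3 (mod 14)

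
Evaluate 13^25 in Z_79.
Using repeated squaring. 25 = 16 + 8 + 1 (binary 11001). Repeated squaring mod 79: 13^1 ≡ 13; 13^2 ≡ 13² = 169 ≡ 11; 13^4 ≡ 11² = 121 ≡ 42; 13^8 ≡ 42² = 1764 ≡ 26; 13^16 ≡ 26² = 676 ≡ 44. Multiply: 13^25 = 13^16 × 13^8 × 13^1 ≡ 44 × 26 × 13 (mod 79): 44 × 26 = 1144 ≡ 38; 38 × 13 = 494 ≡ 20. So 13^25 ≡ 20 (mod 79).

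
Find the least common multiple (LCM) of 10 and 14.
70

First find GCD(10, 14) using the Euclidean algorithm:
10 = 0 × 14 + 10
14 = 1 × 10 + 4
10 = 2 × 4 + 2
4 = 2 × 2 + 0
GCD(10, 14) = 2

LCM formula: LCM(a, b) = (a × b) / GCD(a, b)
LCM(10, 14) = (10 × 14) / 2
LCM(10, 14) = 140 / 2
LCM(10, 14) = 70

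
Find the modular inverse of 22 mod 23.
22^(-1) ≡ 22 (mod 23). Verification: 22 × 22 = 484 ≡ 1 (mod 23)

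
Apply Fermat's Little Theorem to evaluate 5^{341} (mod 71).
5

By Fermat's Little Theorem, a^(p-1) ≡ 1 (mod p) for prime p and gcd(a, p) = 1
Here p = 71, so 5^70 ≡ 1 (mod 71)
We can reduce the exponent: 341 mod 70 = 61
So 5^341 ≡ 5^61 (mod 71)
Computing: 5^61 mod 71 = 5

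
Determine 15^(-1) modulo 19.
15^(-1) ≡ 14 (mod 19). Verification: 15 × 14 = 210 ≡ 1 (mod 19)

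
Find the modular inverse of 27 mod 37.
27^(-1) ≡ 11 (mod 37). Verification: 27 × 11 = 297 ≡ 1 (mod 37)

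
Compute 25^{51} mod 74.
27

Using successive squaring:
Binary expansion of 51: 110011
Powers of 25 mod 74 (each is the square of the previous):
  25^1 ≡ 25 (mod 74)
  25^2 ≡ 25² = 625 ≡ 33 (mod 74)
  25^4 ≡ 33² = 1089 ≡ 53 (mod 74)
  25^8 ≡ 53² = 2809 ≡ 71 (mod 74)
  25^16 ≡ 71² = 5041 ≡ 9 (mod 74)
  25^32 ≡ 9² = 81 ≡ 7 (mod 74)
51 = 32 + 16 + 2 + 1, so 25^51 = 25^32 × 25^16 × 25^2 × 25^1 ≡ 7 × 9 × 33 × 25 (mod 74)
Multiplying step by step:
  7 × 9 = 63 ≡ 63 (mod 74)
  63 × 33 = 2079 ≡ 7 (mod 74)
  7 × 25 = 175 ≡ 27 (mod 74)
Result: 25^51 ≡ 27 (mod 74)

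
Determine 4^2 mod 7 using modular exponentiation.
2 = 2 (binary 10). Repeated squaring mod 7: 4^1 ≡ 4; 4^2 ≡ 4² = 16 ≡ 2. So 4^2 ≡ 2 (mod 7).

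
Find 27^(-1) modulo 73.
46

Using Extended Euclidean Algorithm:
gcd(27, 73) = 1
Bezout coefficients: 27 × -27 + 73 × 10 = 1
So 27 × -27 ≡ 1 (mod 73)
The inverse is -27 mod 73 = 46
Verification: 27 × 46 = 1242 = 17 × 73 + 1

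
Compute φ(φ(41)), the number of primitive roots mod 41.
Number of primitive roots mod 41 = φ(40) = 16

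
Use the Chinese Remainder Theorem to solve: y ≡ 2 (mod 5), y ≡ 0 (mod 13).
52

Using the Chinese Remainder Theorem:
M = product of moduli = 65
For equation 1: M_1 = 13, 13 ≡ 3 (mod 5), inverse of 13 mod 5 is 2 (check: 3 × 2 = 6 ≡ 1 (mod 5))
For equation 2: M_2 = 5, 5 ≡ 5 (mod 13), inverse of 5 mod 13 is 8 (check: 5 × 8 = 40 ≡ 1 (mod 13))
Combine: y ≡ Σ r_i×M_i×(M_i⁻¹ mod m_i) = 2×13×2 + 0×5×8 = 52 + 0 = 52
52 mod 65 = 52
y ≡ 52 (mod 65)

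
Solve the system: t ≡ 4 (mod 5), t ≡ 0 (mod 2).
M = 5 × 2 = 10. M₁ = 2, y₁ ≡ 3 (mod 5). M₂ = 5, y₂ ≡ 1 (mod 2). t = 4×2×3 + 0×5×1 ≡ 4 (mod 10)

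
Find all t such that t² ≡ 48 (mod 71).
The square roots of 48 mod 71 are 30 and 41. Verify: 30² = 900 ≡ 48 (mod 71)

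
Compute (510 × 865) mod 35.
10

(510 × 865) = 441150
441150 mod 35 = 10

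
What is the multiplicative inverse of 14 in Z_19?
14^(-1) ≡ 15 (mod 19). Verification: 14 × 15 = 210 ≡ 1 (mod 19)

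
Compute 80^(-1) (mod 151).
80^(-1) ≡ 17 (mod 151). Verification: 80 × 17 = 1360 ≡ 1 (mod 151)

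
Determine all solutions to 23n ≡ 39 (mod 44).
17

Since gcd(23, 44) = 1 divides 39, a solution exists.
Multiply both sides by the inverse of 23 mod 44:
  23^(-1) mod 44 = 23
  x ≡ 23 × 39 ≡ 897 ≡ 17 (mod 44)
Verification: 23 × 17 = 391 = 8 × 44 + 39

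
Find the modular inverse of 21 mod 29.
21^(-1) ≡ 18 (mod 29). Verification: 21 × 18 = 378 ≡ 1 (mod 29)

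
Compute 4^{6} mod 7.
1

Using successive squaring:
Binary expansion of 6: 110
Powers of 4 mod 7 (each is the square of the previous):
  4^1 ≡ 4 (mod 7)
  4^2 ≡ 4² = 16 ≡ 2 (mod 7)
  4^4 ≡ 2² = 4 ≡ 4 (mod 7)
6 = 4 + 2, so 4^6 = 4^4 × 4^2 ≡ 4 × 2 (mod 7)
Multiplying step by step:
  4 × 2 = 8 ≡ 1 (mod 7)
Result: 4^6 ≡ 1 (mod 7)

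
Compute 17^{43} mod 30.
23

Using successive squaring:
Binary expansion of 43: 101011
Powers of 17 mod 30 (each is the square of the previous):
  17^1 ≡ 17 (mod 30)
  17^2 ≡ 17² = 289 ≡ 19 (mod 30)
  17^4 ≡ 19² = 361 ≡ 1 (mod 30)
  17^8 ≡ 1² = 1 ≡ 1 (mod 30)
  17^16 ≡ 1² = 1 ≡ 1 (mod 30)
  17^32 ≡ 1² = 1 ≡ 1 (mod 30)
43 = 32 + 8 + 2 + 1, so 17^43 = 17^32 × 17^8 × 17^2 × 17^1 ≡ 1 × 1 × 19 × 17 (mod 30)
Multiplying step by step:
  1 × 1 = 1 ≡ 1 (mod 30)
  1 × 19 = 19 ≡ 19 (mod 30)
  19 × 17 = 323 ≡ 23 (mod 30)
Result: 17^43 ≡ 23 (mod 30)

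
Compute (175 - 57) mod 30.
28

(175 - 57) = 118
118 mod 30 = 28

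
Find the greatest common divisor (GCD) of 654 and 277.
1

Using the Euclidean algorithm:
654 = 2 × 277 + 100
277 = 2 × 100 + 77
100 = 1 × 77 + 23
77 = 3 × 23 + 8
23 = 2 × 8 + 7
8 = 1 × 7 + 1
7 = 7 × 1 + 0

GCD(654, 277) = 1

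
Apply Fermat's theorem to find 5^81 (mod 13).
By Fermat: 5^{12} ≡ 1 (mod 13). 81 = 6×12 + 9. So 5^{81} ≡ 5^{9} ≡ 5 (mod 13)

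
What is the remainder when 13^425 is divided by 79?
Using Fermat: 13^{78} ≡ 1 (mod 79). 425 ≡ 35 (mod 78). So 13^{425} ≡ 13^{35} ≡ 32 (mod 79)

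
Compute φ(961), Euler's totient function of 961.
930

Prime factorization: 961 = 31^2
Using the formula φ(n) = n × Π(1 - 1/p) for each prime factor p:
φ(961) = 961 × (1 - 1/31)
φ(961) = 930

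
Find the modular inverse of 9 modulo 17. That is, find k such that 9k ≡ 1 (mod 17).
2

Using Extended Euclidean Algorithm:
gcd(9, 17) = 1
Bezout coefficients: 9 × 2 + 17 × -1 = 1
So 9 × 2 ≡ 1 (mod 17)
The inverse is 2 mod 17 = 2
Verification: 9 × 2 = 18 = 1 × 17 + 1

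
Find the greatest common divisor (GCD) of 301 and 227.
1

Using the Euclidean algorithm:
301 = 1 × 227 + 74
227 = 3 × 74 + 5
74 = 14 × 5 + 4
5 = 1 × 4 + 1
4 = 4 × 1 + 0

GCD(301, 227) = 1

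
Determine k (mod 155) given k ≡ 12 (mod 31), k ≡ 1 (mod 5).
136

Using the Chinese Remainder Theorem:
M = product of moduli = 155
For equation 1: M_1 = 5, 5 ≡ 5 (mod 31), inverse of 5 mod 31 is 25 (check: 5 × 25 = 125 ≡ 1 (mod 31))
For equation 2: M_2 = 31, 31 ≡ 1 (mod 5), inverse of 31 mod 5 is 1 (check: 1 × 1 = 1 ≡ 1 (mod 5))
Combine: k ≡ Σ r_i×M_i×(M_i⁻¹ mod m_i) = 12×5×25 + 1×31×1 = 1500 + 31 = 1531
1531 mod 155 = 136
k ≡ 136 (mod 155)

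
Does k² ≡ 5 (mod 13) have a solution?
By Euler's criterion: 5^{6} ≡ 12 (mod 13). Since this equals -1 (≡ 12), 5 is not a QR.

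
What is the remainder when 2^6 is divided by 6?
6 = 4 + 2 (binary 110). Repeated squaring mod 6: 2^1 ≡ 2; 2^2 ≡ 2² = 4 ≡ 4; 2^4 ≡ 4² = 16 ≡ 4. Multiply: 2^6 = 2^4 × 2^2 ≡ 4 × 4 (mod 6): 4 × 4 = 16 ≡ 4. So 2^6 ≡ 4 (mod 6).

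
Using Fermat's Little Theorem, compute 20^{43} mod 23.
15

By Fermat's Little Theorem, a^(p-1) ≡ 1 (mod p) for prime p and gcd(a, p) = 1
Here p = 23, so 20^22 ≡ 1 (mod 23)
We can reduce the exponent: 43 mod 22 = 21
So 20^43 ≡ 20^21 (mod 23)
Computing: 20^21 mod 23 = 15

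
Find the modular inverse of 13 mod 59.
13^(-1) ≡ 50 (mod 59). Verification: 13 × 50 = 650 ≡ 1 (mod 59)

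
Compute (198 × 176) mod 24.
0

(198 × 176) = 34848
34848 mod 24 = 0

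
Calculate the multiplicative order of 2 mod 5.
Powers of 2 mod 5: 2^1≡2, 2^2≡4, 2^3≡3, 2^4≡1. Order = 4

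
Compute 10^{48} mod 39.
1

Using successive squaring:
Binary expansion of 48: 110000
Powers of 10 mod 39 (each is the square of the previous):
  10^1 ≡ 10 (mod 39)
  10^2 ≡ 10² = 100 ≡ 22 (mod 39)
  10^4 ≡ 22² = 484 ≡ 16 (mod 39)
  10^8 ≡ 16² = 256 ≡ 22 (mod 39)
  10^16 ≡ 22² = 484 ≡ 16 (mod 39)
  10^32 ≡ 16² = 256 ≡ 22 (mod 39)
48 = 32 + 16, so 10^48 = 10^32 × 10^16 ≡ 22 × 16 (mod 39)
Multiplying step by step:
  22 × 16 = 352 ≡ 1 (mod 39)
Result: 10^48 ≡ 1 (mod 39)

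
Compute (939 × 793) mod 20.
7

(939 × 793) = 744627
744627 mod 20 = 7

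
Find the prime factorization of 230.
2 × 5 × 23

Divide by primes starting from smallest:
230 ÷ 2 = 115
115 ÷ 5 = 23
23 ÷ 23 = 1

230 = 2 × 5 × 23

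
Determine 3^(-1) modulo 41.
3^(-1) ≡ 14 (mod 41). Verification: 3 × 14 = 42 ≡ 1 (mod 41)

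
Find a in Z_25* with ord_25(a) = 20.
2 has order 20 mod 25 since 2^{20} ≡ 1 (mod 25) and no smaller power works.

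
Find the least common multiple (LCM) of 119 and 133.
2261

First find GCD(119, 133) using the Euclidean algorithm:
119 = 0 × 133 + 119
133 = 1 × 119 + 14
119 = 8 × 14 + 7
14 = 2 × 7 + 0
GCD(119, 133) = 7

LCM formula: LCM(a, b) = (a × b) / GCD(a, b)
LCM(119, 133) = (119 × 133) / 7
LCM(119, 133) = 15827 / 7
LCM(119, 133) = 2261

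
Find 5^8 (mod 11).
8 = 8 (binary 1000). Repeated squaring mod 11: 5^1 ≡ 5; 5^2 ≡ 5² = 25 ≡ 3; 5^4 ≡ 3² = 9 ≡ 9; 5^8 ≡ 9² = 81 ≡ 4. So 5^8 ≡ 4 (mod 11).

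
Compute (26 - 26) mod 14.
0

(26 - 26) = 0
0 mod 14 = 0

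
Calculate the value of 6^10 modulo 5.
6 ≡ 1 (mod 5). 10 = 8 + 2 (binary 1010). Repeated squaring mod 5: 1^1 ≡ 1; 1^2 ≡ 1² = 1 ≡ 1; 1^4 ≡ 1² = 1 ≡ 1; 1^8 ≡ 1² = 1 ≡ 1. Multiply: 6^10 ≡ 1^8 × 1^2 ≡ 1 × 1 (mod 5): 1 × 1 = 1 ≡ 1. So 6^10 ≡ 1 (mod 5).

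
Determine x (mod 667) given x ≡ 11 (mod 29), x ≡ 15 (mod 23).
475

Using the Chinese Remainder Theorem:
M = product of moduli = 667
For equation 1: M_1 = 23, 23 ≡ 23 (mod 29), inverse of 23 mod 29 is 24 (check: 23 × 24 = 552 ≡ 1 (mod 29))
For equation 2: M_2 = 29, 29 ≡ 6 (mod 23), inverse of 29 mod 23 is 4 (check: 6 × 4 = 24 ≡ 1 (mod 23))
Combine: x ≡ Σ r_i×M_i×(M_i⁻¹ mod m_i) = 11×23×24 + 15×29×4 = 6072 + 1740 = 7812
7812 mod 667 = 475
x ≡ 475 (mod 667)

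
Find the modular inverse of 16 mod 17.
16^(-1) ≡ 16 (mod 17). Verification: 16 × 16 = 256 ≡ 1 (mod 17)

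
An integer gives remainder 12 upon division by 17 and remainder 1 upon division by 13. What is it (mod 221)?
M = 17 × 13 = 221. M₁ = 13, y₁ ≡ 4 (mod 17). M₂ = 17, y₂ ≡ 10 (mod 13). z = 12×13×4 + 1×17×10 ≡ 131 (mod 221). The smallest positive such number is 131.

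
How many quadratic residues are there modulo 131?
For prime 131, there are (p-1)/2 = (131-1)/2 = 65 quadratic residues (excluding 0).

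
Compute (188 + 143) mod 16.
11

(188 + 143) = 331
331 mod 16 = 11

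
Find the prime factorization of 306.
2 × 3^2 × 17

Divide by primes starting from smallest:
306 ÷ 2 = 153
153 ÷ 3 = 51
51 ÷ 3 = 17
17 ÷ 17 = 1

306 = 2 × 3^2 × 17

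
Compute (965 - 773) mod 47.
4

(965 - 773) = 192
192 mod 47 = 4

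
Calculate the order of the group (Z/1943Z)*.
1848

Prime factorization: 1943 = 29 × 67
Using the formula φ(n) = n × Π(1 - 1/p) for each prime factor p:
φ(1943) = 1943 × (1 - 1/29) × (1 - 1/67)
φ(1943) = 1848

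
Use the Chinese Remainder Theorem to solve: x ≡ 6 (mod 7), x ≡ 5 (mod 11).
27

Using the Chinese Remainder Theorem:
M = product of moduli = 77
For equation 1: M_1 = 11, 11 ≡ 4 (mod 7), inverse of 11 mod 7 is 2 (check: 4 × 2 = 8 ≡ 1 (mod 7))
For equation 2: M_2 = 7, 7 ≡ 7 (mod 11), inverse of 7 mod 11 is 8 (check: 7 × 8 = 56 ≡ 1 (mod 11))
Combine: x ≡ Σ r_i×M_i×(M_i⁻¹ mod m_i) = 6×11×2 + 5×7×8 = 132 + 280 = 412
412 mod 77 = 27
x ≡ 27 (mod 77)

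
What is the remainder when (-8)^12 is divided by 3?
Using Fermat: (-8)^{2} ≡ 1 (mod 3). 12 ≡ 0 (mod 2). So (-8)^{12} ≡ (-8)^{0} ≡ 1 (mod 3)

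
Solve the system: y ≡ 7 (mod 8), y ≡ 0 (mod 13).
M = 8 × 13 = 104. M₁ = 13, y₁ ≡ 5 (mod 8). M₂ = 8, y₂ ≡ 5 (mod 13). y = 7×13×5 + 0×8×5 ≡ 39 (mod 104)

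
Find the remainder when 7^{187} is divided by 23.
By Fermat: 7^{22} ≡ 1 (mod 23). 187 = 8×22 + 11. So 7^{187} ≡ 7^{11} ≡ 22 (mod 23)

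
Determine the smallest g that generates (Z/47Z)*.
5

A primitive root g modulo p has order p-1 = 46
Prime divisors of 46: [2, 23]
g is a primitive root iff g^(46/q) ≢ 1 (mod 47) for each prime divisor q
Testing small values:
  g = 2: 2^23 ≡ 1, 2^2 ≡ 4 (mod 47) → 2^23 ≡ 1, not primitive root
  g = 3: 3^23 ≡ 1, 3^2 ≡ 9 (mod 47) → 3^23 ≡ 1, not primitive root
  g = 4: 4^23 ≡ 1, 4^2 ≡ 16 (mod 47) → 4^23 ≡ 1, not primitive root
  g = 5: 5^23 ≡ 46, 5^2 ≡ 25 (mod 47) → none is 1, primitive root!
The smallest primitive root is 5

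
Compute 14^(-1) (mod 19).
15

Using Extended Euclidean Algorithm:
gcd(14, 19) = 1
Bezout coefficients: 14 × -4 + 19 × 3 = 1
So 14 × -4 ≡ 1 (mod 19)
The inverse is -4 mod 19 = 15
Verification: 14 × 15 = 210 = 11 × 19 + 1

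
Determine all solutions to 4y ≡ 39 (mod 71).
63

Since gcd(4, 71) = 1 divides 39, a solution exists.
Multiply both sides by the inverse of 4 mod 71:
  4^(-1) mod 71 = 18
  x ≡ 18 × 39 ≡ 702 ≡ 63 (mod 71)
Verification: 4 × 63 = 252 = 3 × 71 + 39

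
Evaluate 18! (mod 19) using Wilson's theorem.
By Wilson's theorem, (18)! ≡ -1 ≡ 18 (mod 19)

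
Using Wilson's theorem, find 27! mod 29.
(28)! = (27)! × (28) ≡ -1 (mod 29). So (27)! ≡ -1 × (28)^(-1) ≡ (-1)×(-1) = 1 (mod 29)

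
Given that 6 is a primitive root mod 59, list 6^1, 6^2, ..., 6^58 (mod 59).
g^1, g^2, ..., g^{58} mod 59: {6, 36, 39, 57, 47, 46, 40, 4, 24, 26, 38, 51, 11, 7, 42, 16, 37, 45, 34, 27, 44, 28, 50, 5, 30, 3, 18, 49, 58, 53, 23, 20, 2, 12, 13, 19, 55, 35, 33, 21, 8, 48, 52, 17, 43, 22, 14, 25, 32, 15, 31, 9, 54, 29, 56, 41, 10, 1}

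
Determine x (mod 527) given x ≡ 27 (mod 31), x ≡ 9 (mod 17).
213

Using the Chinese Remainder Theorem:
M = product of moduli = 527
For equation 1: M_1 = 17, 17 ≡ 17 (mod 31), inverse of 17 mod 31 is 11 (check: 17 × 11 = 187 ≡ 1 (mod 31))
For equation 2: M_2 = 31, 31 ≡ 14 (mod 17), inverse of 31 mod 17 is 11 (check: 14 × 11 = 154 ≡ 1 (mod 17))
Combine: x ≡ Σ r_i×M_i×(M_i⁻¹ mod m_i) = 27×17×11 + 9×31×11 = 5049 + 3069 = 8118
8118 mod 527 = 213
x ≡ 213 (mod 527)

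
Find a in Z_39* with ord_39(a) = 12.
2 has order 12 mod 39 since 2^{12} ≡ 1 (mod 39) and no smaller power works.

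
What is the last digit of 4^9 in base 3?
4 ≡ 1 (mod 3). 9 = 8 + 1 (binary 1001). Repeated squaring mod 3: 1^1 ≡ 1; 1^2 ≡ 1² = 1 ≡ 1; 1^4 ≡ 1² = 1 ≡ 1; 1^8 ≡ 1² = 1 ≡ 1. Multiply: 4^9 ≡ 1^8 × 1^1 ≡ 1 × 1 (mod 3): 1 × 1 = 1 ≡ 1. So 4^9 ≡ 1 (mod 3).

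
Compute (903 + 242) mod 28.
25

(903 + 242) = 1145
1145 mod 28 = 25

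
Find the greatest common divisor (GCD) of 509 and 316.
1

Using the Euclidean algorithm:
509 = 1 × 316 + 193
316 = 1 × 193 + 123
193 = 1 × 123 + 70
123 = 1 × 70 + 53
70 = 1 × 53 + 17
53 = 3 × 17 + 2
17 = 8 × 2 + 1
2 = 2 × 1 + 0

GCD(509, 316) = 1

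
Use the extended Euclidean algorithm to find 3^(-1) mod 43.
Extended GCD: 3(-14) + 43(1) = 1. So 3^(-1) ≡ 29 ≡ 29 (mod 43). Verify: 3 × 29 = 87 ≡ 1 (mod 43)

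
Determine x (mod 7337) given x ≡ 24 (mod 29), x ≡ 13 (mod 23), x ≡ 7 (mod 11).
3417

Using the Chinese Remainder Theorem:
M = product of moduli = 7337
For equation 1: M_1 = 253, 253 ≡ 21 (mod 29), inverse of 253 mod 29 is 18 (check: 21 × 18 = 378 ≡ 1 (mod 29))
For equation 2: M_2 = 319, 319 ≡ 20 (mod 23), inverse of 319 mod 23 is 15 (check: 20 × 15 = 300 ≡ 1 (mod 23))
For equation 3: M_3 = 667, 667 ≡ 7 (mod 11), inverse of 667 mod 11 is 8 (check: 7 × 8 = 56 ≡ 1 (mod 11))
Combine: x ≡ Σ r_i×M_i×(M_i⁻¹ mod m_i) = 24×253×18 + 13×319×15 + 7×667×8 = 109296 + 62205 + 37352 = 208853
208853 mod 7337 = 3417
x ≡ 3417 (mod 7337)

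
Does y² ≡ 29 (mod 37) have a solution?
By Euler's criterion: 29^{18} ≡ 36 (mod 37). Since this equals -1 (≡ 36), 29 is not a QR.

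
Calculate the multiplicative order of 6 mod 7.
Powers of 6 mod 7: 6^1≡6, 6^2≡1. Order = 2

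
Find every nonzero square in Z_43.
QRs mod 43: {1, 4, 6, 9, 10, 11, 13, 14, 15, 16, 17, 21, 23, 24, 25, 31, 35, 36, 38, 40, 41}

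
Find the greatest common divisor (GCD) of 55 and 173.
1

Using the Euclidean algorithm:
55 = 0 × 173 + 55
173 = 3 × 55 + 8
55 = 6 × 8 + 7
8 = 1 × 7 + 1
7 = 7 × 1 + 0

GCD(55, 173) = 1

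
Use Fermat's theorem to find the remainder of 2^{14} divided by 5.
4

By Fermat's Little Theorem, a^(p-1) ≡ 1 (mod p) for prime p and gcd(a, p) = 1
Here p = 5, so 2^4 ≡ 1 (mod 5)
We can reduce the exponent: 14 mod 4 = 2
So 2^14 ≡ 2^2 (mod 5)
Computing: 2^2 mod 5 = 4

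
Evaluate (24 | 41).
(24/41) = 24^{20} mod 41 = -1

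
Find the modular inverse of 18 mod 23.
18^(-1) ≡ 9 (mod 23). Verification: 18 × 9 = 162 ≡ 1 (mod 23)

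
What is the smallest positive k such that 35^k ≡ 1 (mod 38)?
Powers of 35 mod 38: 35^1≡35, 35^2≡9, 35^3≡11, 35^4≡5, 35^5≡23, 35^6≡7, 35^7≡17, 35^8≡25, 35^9≡1. Order = 9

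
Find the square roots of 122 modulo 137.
The square roots of 122 mod 137 are 56 and 81. Verify: 56² = 3136 ≡ 122 (mod 137)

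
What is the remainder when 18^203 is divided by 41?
Using Fermat: 18^{40} ≡ 1 (mod 41). 203 ≡ 3 (mod 40). So 18^{203} ≡ 18^{3} ≡ 10 (mod 41)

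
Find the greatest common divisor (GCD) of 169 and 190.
1

Using the Euclidean algorithm:
169 = 0 × 190 + 169
190 = 1 × 169 + 21
169 = 8 × 21 + 1
21 = 21 × 1 + 0

GCD(169, 190) = 1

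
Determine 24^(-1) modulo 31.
24^(-1) ≡ 22 (mod 31). Verification: 24 × 22 = 528 ≡ 1 (mod 31)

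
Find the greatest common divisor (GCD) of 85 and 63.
1

Using the Euclidean algorithm:
85 = 1 × 63 + 22
63 = 2 × 22 + 19
22 = 1 × 19 + 3
19 = 6 × 3 + 1
3 = 3 × 1 + 0

GCD(85, 63) = 1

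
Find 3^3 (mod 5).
3 = 2 + 1 (binary 11). Repeated squaring mod 5: 3^1 ≡ 3; 3^2 ≡ 3² = 9 ≡ 4. Multiply: 3^3 = 3^2 × 3^1 ≡ 4 × 3 (mod 5): 4 × 3 = 12 ≡ 2. So 3^3 ≡ 2 (mod 5).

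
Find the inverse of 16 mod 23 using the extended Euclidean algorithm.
Extended GCD: 16(-10) + 23(7) = 1. So 16^(-1) ≡ 13 ≡ 13 (mod 23). Verify: 16 × 13 = 208 ≡ 1 (mod 23)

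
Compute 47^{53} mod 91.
73

Using successive squaring:
Binary expansion of 53: 110101
Powers of 47 mod 91 (each is the square of the previous):
  47^1 ≡ 47 (mod 91)
  47^2 ≡ 47² = 2209 ≡ 25 (mod 91)
  47^4 ≡ 25² = 625 ≡ 79 (mod 91)
  47^8 ≡ 79² = 6241 ≡ 53 (mod 91)
  47^16 ≡ 53² = 2809 ≡ 79 (mod 91)
  47^32 ≡ 79² = 6241 ≡ 53 (mod 91)
53 = 32 + 16 + 4 + 1, so 47^53 = 47^32 × 47^16 × 47^4 × 47^1 ≡ 53 × 79 × 79 × 47 (mod 91)
Multiplying step by step:
  53 × 79 = 4187 ≡ 1 (mod 91)
  1 × 79 = 79 ≡ 79 (mod 91)
  79 × 47 = 3713 ≡ 73 (mod 91)
Result: 47^53 ≡ 73 (mod 91)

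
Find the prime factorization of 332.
2^2 × 83

Divide by primes starting from smallest:
332 ÷ 2 = 166
166 ÷ 2 = 83
83 ÷ 83 = 1

332 = 2^2 × 83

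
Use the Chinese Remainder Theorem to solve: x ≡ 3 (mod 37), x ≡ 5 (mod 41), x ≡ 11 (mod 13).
2260

Using the Chinese Remainder Theorem:
M = product of moduli = 19721
For equation 1: M_1 = 533, 533 ≡ 15 (mod 37), inverse of 533 mod 37 is 5 (check: 15 × 5 = 75 ≡ 1 (mod 37))
For equation 2: M_2 = 481, 481 ≡ 30 (mod 41), inverse of 481 mod 41 is 26 (check: 30 × 26 = 780 ≡ 1 (mod 41))
For equation 3: M_3 = 1517, 1517 ≡ 9 (mod 13), inverse of 1517 mod 13 is 3 (check: 9 × 3 = 27 ≡ 1 (mod 13))
Combine: x ≡ Σ r_i×M_i×(M_i⁻¹ mod m_i) = 3×533×5 + 5×481×26 + 11×1517×3 = 7995 + 62530 + 50061 = 120586
120586 mod 19721 = 2260
x ≡ 2260 (mod 19721)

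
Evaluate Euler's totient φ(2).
1

Prime factorization: 2 = 2
Using the formula φ(n) = n × Π(1 - 1/p) for each prime factor p:
φ(2) = 2 × (1 - 1/2)
φ(2) = 1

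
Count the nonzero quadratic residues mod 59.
For prime 59, there are (p-1)/2 = (59-1)/2 = 29 quadratic residues (excluding 0).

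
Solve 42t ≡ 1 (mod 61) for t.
42^(-1) ≡ 16 (mod 61). Verification: 42 × 16 = 672 ≡ 1 (mod 61)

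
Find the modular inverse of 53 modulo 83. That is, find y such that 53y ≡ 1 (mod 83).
47

Using Extended Euclidean Algorithm:
gcd(53, 83) = 1
Bezout coefficients: 53 × -36 + 83 × 23 = 1
So 53 × -36 ≡ 1 (mod 83)
The inverse is -36 mod 83 = 47
Verification: 53 × 47 = 2491 = 30 × 83 + 1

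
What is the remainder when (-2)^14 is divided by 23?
Using repeated squaring. (-2) ≡ 21 (mod 23). 14 = 8 + 4 + 2 (binary 1110). Repeated squaring mod 23: 21^1 ≡ 21; 21^2 ≡ 21² = 441 ≡ 4; 21^4 ≡ 4² = 16 ≡ 16; 21^8 ≡ 16² = 256 ≡ 3. Multiply: (-2)^14 ≡ 21^8 × 21^4 × 21^2 ≡ 3 × 16 × 4 (mod 23): 3 × 16 = 48 ≡ 2; 2 × 4 = 8 ≡ 8. So (-2)^14 ≡ 8 (mod 23).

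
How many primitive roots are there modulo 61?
16

The number of primitive roots modulo p is φ(p-1) = φ(60)
φ(60) = 16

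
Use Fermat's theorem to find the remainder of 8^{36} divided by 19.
1

By Fermat's Little Theorem, a^(p-1) ≡ 1 (mod p) for prime p and gcd(a, p) = 1
Here p = 19, so 8^18 ≡ 1 (mod 19)
We can reduce the exponent: 36 mod 18 = 0
So 8^36 ≡ 8^0 (mod 19)
Computing: 8^0 mod 19 = 1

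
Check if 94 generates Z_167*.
p - 1 = 166 has prime divisors 2, 83. Check 94^(166/q) mod 167 for each: 94^(166/2) = 94^83 ≡ 1, 94^(166/83) = 94^2 ≡ 152 (mod 167). Since 94^83 ≡ 1 (mod 167), the order of 94 divides 83 (in fact the order is 83) ≠ 166, so it is not a primitive root.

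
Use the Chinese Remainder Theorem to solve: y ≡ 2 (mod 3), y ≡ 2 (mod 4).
M = 3 × 4 = 12. M₁ = 4, y₁ ≡ 1 (mod 3). M₂ = 3, y₂ ≡ 3 (mod 4). y = 2×4×1 + 2×3×3 ≡ 2 (mod 12)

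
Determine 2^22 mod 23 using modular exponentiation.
Using Fermat: 2^{22} ≡ 1 (mod 23). 22 ≡ 0 (mod 22). So 2^{22} ≡ 2^{0} ≡ 1 (mod 23)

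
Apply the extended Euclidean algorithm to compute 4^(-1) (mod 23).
Extended GCD: 4(6) + 23(-1) = 1. So 4^(-1) ≡ 6 ≡ 6 (mod 23). Verify: 4 × 6 = 24 ≡ 1 (mod 23)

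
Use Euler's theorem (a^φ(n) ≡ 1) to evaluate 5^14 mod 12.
By Euler: 5^{4} ≡ 1 (mod 12) since gcd(5, 12) = 1. 14 = 3×4 + 2. So 5^{14} ≡ 5^{2} ≡ 1 (mod 12)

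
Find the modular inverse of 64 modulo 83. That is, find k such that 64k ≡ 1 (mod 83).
48

Using Extended Euclidean Algorithm:
gcd(64, 83) = 1
Bezout coefficients: 64 × -35 + 83 × 27 = 1
So 64 × -35 ≡ 1 (mod 83)
The inverse is -35 mod 83 = 48
Verification: 64 × 48 = 3072 = 37 × 83 + 1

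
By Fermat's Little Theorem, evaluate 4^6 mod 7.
By Fermat's Little Theorem, 4^{6} ≡ 1 (mod 7) since 7 is prime and gcd(4, 7) = 1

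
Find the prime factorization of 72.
2^3 × 3^2

Divide by primes starting from smallest:
72 ÷ 2 = 36
36 ÷ 2 = 18
18 ÷ 2 = 9
9 ÷ 3 = 3
3 ÷ 3 = 1

72 = 2^3 × 3^2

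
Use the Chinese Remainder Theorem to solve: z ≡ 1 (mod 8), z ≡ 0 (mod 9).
M = 8 × 9 = 72. M₁ = 9, y₁ ≡ 1 (mod 8). M₂ = 8, y₂ ≡ 8 (mod 9). z = 1×9×1 + 0×8×8 ≡ 9 (mod 72)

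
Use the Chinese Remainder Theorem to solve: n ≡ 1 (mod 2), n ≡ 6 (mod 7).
13

Using the Chinese Remainder Theorem:
M = product of moduli = 14
For equation 1: M_1 = 7, 7 ≡ 1 (mod 2), inverse of 7 mod 2 is 1 (check: 1 × 1 = 1 ≡ 1 (mod 2))
For equation 2: M_2 = 2, 2 ≡ 2 (mod 7), inverse of 2 mod 7 is 4 (check: 2 × 4 = 8 ≡ 1 (mod 7))
Combine: n ≡ Σ r_i×M_i×(M_i⁻¹ mod m_i) = 1×7×1 + 6×2×4 = 7 + 48 = 55
55 mod 14 = 13
n ≡ 13 (mod 14)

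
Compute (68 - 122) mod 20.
6

(68 - 122) = -54
-54 mod 20 = 6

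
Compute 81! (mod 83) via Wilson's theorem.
(82)! = (81)! × (82) ≡ -1 (mod 83). So (81)! ≡ -1 × (82)^(-1) ≡ (-1)×(-1) = 1 (mod 83)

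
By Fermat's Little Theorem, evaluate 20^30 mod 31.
By Fermat's Little Theorem, 20^{30} ≡ 1 (mod 31) since 31 is prime and gcd(20, 31) = 1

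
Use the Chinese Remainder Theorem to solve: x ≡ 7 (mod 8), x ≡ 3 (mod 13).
M = 8 × 13 = 104. M₁ = 13, y₁ ≡ 5 (mod 8). M₂ = 8, y₂ ≡ 5 (mod 13). x = 7×13×5 + 3×8×5 ≡ 55 (mod 104)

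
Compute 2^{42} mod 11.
4

Using successive squaring:
Binary expansion of 42: 101010
Powers of 2 mod 11 (each is the square of the previous):
  2^1 ≡ 2 (mod 11)
  2^2 ≡ 2² = 4 ≡ 4 (mod 11)
  2^4 ≡ 4² = 16 ≡ 5 (mod 11)
  2^8 ≡ 5² = 25 ≡ 3 (mod 11)
  2^16 ≡ 3² = 9 ≡ 9 (mod 11)
  2^32 ≡ 9² = 81 ≡ 4 (mod 11)
42 = 32 + 8 + 2, so 2^42 = 2^32 × 2^8 × 2^2 ≡ 4 × 3 × 4 (mod 11)
Multiplying step by step:
  4 × 3 = 12 ≡ 1 (mod 11)
  1 × 4 = 4 ≡ 4 (mod 11)
Result: 2^42 ≡ 4 (mod 11)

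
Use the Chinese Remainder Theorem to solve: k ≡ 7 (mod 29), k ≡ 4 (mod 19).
384

Using the Chinese Remainder Theorem:
M = product of moduli = 551
For equation 1: M_1 = 19, 19 ≡ 19 (mod 29), inverse of 19 mod 29 is 26 (check: 19 × 26 = 494 ≡ 1 (mod 29))
For equation 2: M_2 = 29, 29 ≡ 10 (mod 19), inverse of 29 mod 19 is 2 (check: 10 × 2 = 20 ≡ 1 (mod 19))
Combine: k ≡ Σ r_i×M_i×(M_i⁻¹ mod m_i) = 7×19×26 + 4×29×2 = 3458 + 232 = 3690
3690 mod 551 = 384
k ≡ 384 (mod 551)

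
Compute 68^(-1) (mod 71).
47

Using Extended Euclidean Algorithm:
gcd(68, 71) = 1
Bezout coefficients: 68 × -24 + 71 × 23 = 1
So 68 × -24 ≡ 1 (mod 71)
The inverse is -24 mod 71 = 47
Verification: 68 × 47 = 3196 = 45 × 71 + 1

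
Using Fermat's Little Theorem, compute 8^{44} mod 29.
23

By Fermat's Little Theorem, a^(p-1) ≡ 1 (mod p) for prime p and gcd(a, p) = 1
Here p = 29, so 8^28 ≡ 1 (mod 29)
We can reduce the exponent: 44 mod 28 = 16
So 8^44 ≡ 8^16 (mod 29)
Computing: 8^16 mod 29 = 23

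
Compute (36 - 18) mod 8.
2

(36 - 18) = 18
18 mod 8 = 2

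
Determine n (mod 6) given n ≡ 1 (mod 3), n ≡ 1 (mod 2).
1

Using the Chinese Remainder Theorem:
M = product of moduli = 6
For equation 1: M_1 = 2, 2 ≡ 2 (mod 3), inverse of 2 mod 3 is 2 (check: 2 × 2 = 4 ≡ 1 (mod 3))
For equation 2: M_2 = 3, 3 ≡ 1 (mod 2), inverse of 3 mod 2 is 1 (check: 1 × 1 = 1 ≡ 1 (mod 2))
Combine: n ≡ Σ r_i×M_i×(M_i⁻¹ mod m_i) = 1×2×2 + 1×3×1 = 4 + 3 = 7
7 mod 6 = 1
n ≡ 1 (mod 6)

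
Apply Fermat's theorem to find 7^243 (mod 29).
By Fermat: 7^{28} ≡ 1 (mod 29). 243 = 8×28 + 19. So 7^{243} ≡ 7^{19} ≡ 16 (mod 29)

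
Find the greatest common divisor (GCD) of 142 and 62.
2

Using the Euclidean algorithm:
142 = 2 × 62 + 18
62 = 3 × 18 + 8
18 = 2 × 8 + 2
8 = 4 × 2 + 0

GCD(142, 62) = 2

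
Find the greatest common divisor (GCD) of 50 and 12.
2

Using the Euclidean algorithm:
50 = 4 × 12 + 2
12 = 6 × 2 + 0

GCD(50, 12) = 2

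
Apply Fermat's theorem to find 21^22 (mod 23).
By Fermat's Little Theorem, 21^{22} ≡ 1 (mod 23) since 23 is prime and gcd(21, 23) = 1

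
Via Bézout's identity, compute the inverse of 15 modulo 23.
Extended GCD: 15(-3) + 23(2) = 1. So 15^(-1) ≡ 20 ≡ 20 (mod 23). Verify: 15 × 20 = 300 ≡ 1 (mod 23)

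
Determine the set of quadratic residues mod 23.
QRs mod 23: {1, 2, 3, 4, 6, 8, 9, 12, 13, 16, 18}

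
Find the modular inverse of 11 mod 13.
11^(-1) ≡ 6 (mod 13). Verification: 11 × 6 = 66 ≡ 1 (mod 13)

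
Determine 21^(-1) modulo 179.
21^(-1) ≡ 162 (mod 179). Verification: 21 × 162 = 3402 ≡ 1 (mod 179)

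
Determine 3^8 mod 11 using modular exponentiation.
8 = 8 (binary 1000). Repeated squaring mod 11: 3^1 ≡ 3; 3^2 ≡ 3² = 9 ≡ 9; 3^4 ≡ 9² = 81 ≡ 4; 3^8 ≡ 4² = 16 ≡ 5. So 3^8 ≡ 5 (mod 11).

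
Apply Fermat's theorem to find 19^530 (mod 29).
By Fermat: 19^{28} ≡ 1 (mod 29). 530 ≡ 26 (mod 28). So 19^{530} ≡ 19^{26} ≡ 9 (mod 29)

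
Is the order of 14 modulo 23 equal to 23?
No, the actual order is 22, not 23.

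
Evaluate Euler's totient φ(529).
506

Prime factorization: 529 = 23^2
Using the formula φ(n) = n × Π(1 - 1/p) for each prime factor p:
φ(529) = 529 × (1 - 1/23)
φ(529) = 506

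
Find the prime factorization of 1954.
2 × 977

Divide by primes starting from smallest:
1954 ÷ 2 = 977
977 ÷ 977 = 1

1954 = 2 × 977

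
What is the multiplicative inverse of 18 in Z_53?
3

Using Extended Euclidean Algorithm:
gcd(18, 53) = 1
Bezout coefficients: 18 × 3 + 53 × -1 = 1
So 18 × 3 ≡ 1 (mod 53)
The inverse is 3 mod 53 = 3
Verification: 18 × 3 = 54 = 1 × 53 + 1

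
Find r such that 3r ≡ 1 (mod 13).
3^(-1) ≡ 9 (mod 13). Verification: 3 × 9 = 27 ≡ 1 (mod 13)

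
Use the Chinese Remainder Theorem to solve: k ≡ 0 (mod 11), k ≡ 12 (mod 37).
308

Using the Chinese Remainder Theorem:
M = product of moduli = 407
For equation 1: M_1 = 37, 37 ≡ 4 (mod 11), inverse of 37 mod 11 is 3 (check: 4 × 3 = 12 ≡ 1 (mod 11))
For equation 2: M_2 = 11, 11 ≡ 11 (mod 37), inverse of 11 mod 37 is 27 (check: 11 × 27 = 297 ≡ 1 (mod 37))
Combine: k ≡ Σ r_i×M_i×(M_i⁻¹ mod m_i) = 0×37×3 + 12×11×27 = 0 + 3564 = 3564
3564 mod 407 = 308
k ≡ 308 (mod 407)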